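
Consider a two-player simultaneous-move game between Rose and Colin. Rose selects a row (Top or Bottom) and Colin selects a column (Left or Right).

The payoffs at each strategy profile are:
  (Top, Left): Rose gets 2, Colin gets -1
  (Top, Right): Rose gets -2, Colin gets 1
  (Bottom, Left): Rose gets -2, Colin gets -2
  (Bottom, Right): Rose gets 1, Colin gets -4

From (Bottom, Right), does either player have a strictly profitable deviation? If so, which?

Colin

Rose at (Bottom, Right) earns 1; deviating to Top yields -2 — not better.
Colin earns -4; deviating to Left yields -2 — a strict improvement.
Only Colin has a strictly profitable deviation.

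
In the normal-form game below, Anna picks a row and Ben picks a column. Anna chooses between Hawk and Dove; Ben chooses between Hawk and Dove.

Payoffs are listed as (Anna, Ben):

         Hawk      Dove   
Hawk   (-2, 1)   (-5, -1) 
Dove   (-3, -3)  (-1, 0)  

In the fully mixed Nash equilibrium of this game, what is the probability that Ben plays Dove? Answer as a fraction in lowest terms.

1/5

Let c be the probability that Ben plays Hawk. In a completely mixed equilibrium, Anna must be indifferent between Hawk and Dove.
Anna's expected payoff from Hawk is −2c − 5(1−c); from Dove it is −3c − (1−c).
Setting these equal: 3c − 5 = −2c − 1, so c = 4/5.
Therefore Ben plays Dove with probability 1 − 4/5 = 1/5.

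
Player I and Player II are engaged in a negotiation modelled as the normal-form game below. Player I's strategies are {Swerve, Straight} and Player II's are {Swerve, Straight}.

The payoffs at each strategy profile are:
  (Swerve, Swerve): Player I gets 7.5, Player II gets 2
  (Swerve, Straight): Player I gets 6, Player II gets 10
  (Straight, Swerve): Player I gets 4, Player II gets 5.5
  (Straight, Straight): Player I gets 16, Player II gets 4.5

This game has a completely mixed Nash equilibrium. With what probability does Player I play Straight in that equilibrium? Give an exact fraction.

8/9

Let r be the probability that Player I plays Swerve. In a completely mixed equilibrium, Player II must be indifferent between Swerve and Straight.
Player II's expected payoff from Swerve is 2r + 5.5(1−r); from Straight it is 10r + 4.5(1−r).
Setting these equal: −3.5r + 5.5 = 5.5r + 4.5, so r = 1/9.
Therefore Player I plays Straight with probability 1 − 1/9 = 8/9.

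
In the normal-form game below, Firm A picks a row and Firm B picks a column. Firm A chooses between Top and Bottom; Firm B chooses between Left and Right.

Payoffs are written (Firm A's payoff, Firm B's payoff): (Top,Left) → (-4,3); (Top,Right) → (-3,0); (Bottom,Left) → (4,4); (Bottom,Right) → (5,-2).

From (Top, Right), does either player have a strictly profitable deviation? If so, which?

Both

Firm A at (Top, Right) earns -3; deviating to Bottom yields 5 — a strict improvement.
Firm B earns 0; deviating to Left yields 3 — a strict improvement.
Both Firm A and Firm B have strictly profitable deviations.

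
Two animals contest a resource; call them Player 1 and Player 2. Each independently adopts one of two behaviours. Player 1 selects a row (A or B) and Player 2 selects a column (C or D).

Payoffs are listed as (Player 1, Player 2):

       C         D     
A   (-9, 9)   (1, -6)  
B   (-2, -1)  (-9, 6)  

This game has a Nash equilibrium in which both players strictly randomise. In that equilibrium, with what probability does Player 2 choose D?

Let q be the probability that Player 2 plays C. In a completely mixed equilibrium, Player 1 must be indifferent between A and B.
Player 1's expected payoff from A is −9q + (1−q); from B it is −2q − 9(1−q).
Setting these equal: −10q + 1 = 7q − 9, so q = 10/17.
Therefore Player 2 plays D with probability 1 − 10/17 = 7/17.

7/17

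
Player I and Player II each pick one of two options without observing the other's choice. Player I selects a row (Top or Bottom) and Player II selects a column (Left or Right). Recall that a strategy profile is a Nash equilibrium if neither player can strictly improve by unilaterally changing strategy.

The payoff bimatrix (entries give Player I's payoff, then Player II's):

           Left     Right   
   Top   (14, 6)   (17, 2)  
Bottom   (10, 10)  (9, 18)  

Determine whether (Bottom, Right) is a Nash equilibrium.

At (Bottom, Right), Player I earns 9; switching to Top would give 17, so Player I would deviate.
Player II earns 18; switching to Left would give 10, so Player II has no profitable deviation.
Since at least one player can profitably deviate, this is not a Nash equilibrium.

No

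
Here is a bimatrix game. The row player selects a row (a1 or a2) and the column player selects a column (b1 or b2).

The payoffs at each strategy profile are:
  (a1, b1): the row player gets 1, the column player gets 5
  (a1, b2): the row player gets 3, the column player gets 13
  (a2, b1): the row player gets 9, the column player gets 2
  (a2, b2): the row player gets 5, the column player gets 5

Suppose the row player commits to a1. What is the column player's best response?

Against a1, the column player earns 5 from b1 and 13 from b2.
So b2 is the best response.

b2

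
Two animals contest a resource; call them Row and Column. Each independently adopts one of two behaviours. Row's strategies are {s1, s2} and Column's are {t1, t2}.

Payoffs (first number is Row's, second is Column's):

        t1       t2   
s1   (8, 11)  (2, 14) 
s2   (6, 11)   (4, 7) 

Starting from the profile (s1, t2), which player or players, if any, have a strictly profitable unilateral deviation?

Row at (s1, t2) earns 2; deviating to s2 yields 4 — a strict improvement.
Column earns 14; deviating to t1 yields 11 — not better.
Only Row has a strictly profitable deviation.

Row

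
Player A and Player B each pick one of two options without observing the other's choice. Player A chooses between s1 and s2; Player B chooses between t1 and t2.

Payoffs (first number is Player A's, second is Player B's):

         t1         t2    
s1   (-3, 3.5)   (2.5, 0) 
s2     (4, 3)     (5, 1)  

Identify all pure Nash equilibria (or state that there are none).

(s2, t1)

(s1, t1): Player A prefers s2 (4 > -3) — not an equilibrium.
(s1, t2): Player A prefers s2 (5 > 2.5); Player B prefers t1 (3.5 > 0) — not an equilibrium.
(s2, t1): Player A gets 4 ≥ -3 from s1, and Player B gets 3 ≥ 1 from t2 — Nash equilibrium.
(s2, t2): Player B prefers t1 (3 > 1) — not an equilibrium.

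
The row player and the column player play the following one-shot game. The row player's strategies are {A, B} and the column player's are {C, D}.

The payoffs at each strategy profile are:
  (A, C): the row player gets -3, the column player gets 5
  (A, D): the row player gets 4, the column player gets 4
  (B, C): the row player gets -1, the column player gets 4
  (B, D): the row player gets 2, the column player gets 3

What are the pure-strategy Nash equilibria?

(A, C): the row player prefers B (-1 > -3) — not an equilibrium.
(A, D): the column player prefers C (5 > 4) — not an equilibrium.
(B, C): the row player gets -1 ≥ -3 from A, and the column player gets 4 ≥ 3 from D — Nash equilibrium.
(B, D): the row player prefers A (4 > 2); the column player prefers C (4 > 3) — not an equilibrium.

(B, C)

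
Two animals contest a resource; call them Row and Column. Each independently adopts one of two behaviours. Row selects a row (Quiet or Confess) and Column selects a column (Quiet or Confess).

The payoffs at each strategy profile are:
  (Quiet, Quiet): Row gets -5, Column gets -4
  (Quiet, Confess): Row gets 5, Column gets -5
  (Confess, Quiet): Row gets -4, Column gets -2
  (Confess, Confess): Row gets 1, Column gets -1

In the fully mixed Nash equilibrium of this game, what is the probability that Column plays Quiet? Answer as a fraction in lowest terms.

Let y be the probability that Column plays Quiet. In a completely mixed equilibrium, Row must be indifferent between Quiet and Confess.
Row's expected payoff from Quiet is −5y + 5(1−y); from Confess it is −4y + (1−y).
Setting these equal: −10y + 5 = −5y + 1, so y = 4/5.

4/5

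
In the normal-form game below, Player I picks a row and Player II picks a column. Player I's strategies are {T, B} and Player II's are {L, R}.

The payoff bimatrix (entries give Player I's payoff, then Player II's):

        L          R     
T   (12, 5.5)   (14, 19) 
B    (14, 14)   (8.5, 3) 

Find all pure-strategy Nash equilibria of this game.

(T, L): Player I prefers B (14 > 12); Player II prefers R (19 > 5.5) — not an equilibrium.
(T, R): Player I gets 14 ≥ 8.5 from B, and Player II gets 19 ≥ 5.5 from L — Nash equilibrium.
(B, L): Player I gets 14 ≥ 12 from T, and Player II gets 14 ≥ 3 from R — Nash equilibrium.
(B, R): Player I prefers T (14 > 8.5); Player II prefers L (14 > 3) — not an equilibrium.

(T, R) and (B, L)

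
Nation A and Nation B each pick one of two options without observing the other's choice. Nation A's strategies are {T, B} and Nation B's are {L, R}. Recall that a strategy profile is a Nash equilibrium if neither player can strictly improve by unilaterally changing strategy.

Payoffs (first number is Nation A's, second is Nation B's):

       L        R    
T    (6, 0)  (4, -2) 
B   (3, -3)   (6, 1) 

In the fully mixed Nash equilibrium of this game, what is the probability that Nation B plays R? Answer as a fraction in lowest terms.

Let q be the probability that Nation B plays L. In a completely mixed equilibrium, Nation A must be indifferent between T and B.
Nation A's expected payoff from T is 6q + 4(1−q); from B it is 3q + 6(1−q).
Setting these equal: 2q + 4 = −3q + 6, so q = 2/5.
Therefore Nation B plays R with probability 1 − 2/5 = 3/5.

3/5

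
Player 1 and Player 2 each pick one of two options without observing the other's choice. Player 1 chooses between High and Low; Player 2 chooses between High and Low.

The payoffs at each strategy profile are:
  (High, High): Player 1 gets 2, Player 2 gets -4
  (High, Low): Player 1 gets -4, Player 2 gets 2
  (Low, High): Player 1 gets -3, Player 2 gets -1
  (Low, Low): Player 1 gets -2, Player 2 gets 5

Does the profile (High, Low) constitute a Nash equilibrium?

At (High, Low), Player 1 earns -4; switching to Low would give -2, so Player 1 would deviate.
Player 2 earns 2; switching to High would give -4, so Player 2 has no profitable deviation.
Since at least one player can profitably deviate, this is not a Nash equilibrium.

No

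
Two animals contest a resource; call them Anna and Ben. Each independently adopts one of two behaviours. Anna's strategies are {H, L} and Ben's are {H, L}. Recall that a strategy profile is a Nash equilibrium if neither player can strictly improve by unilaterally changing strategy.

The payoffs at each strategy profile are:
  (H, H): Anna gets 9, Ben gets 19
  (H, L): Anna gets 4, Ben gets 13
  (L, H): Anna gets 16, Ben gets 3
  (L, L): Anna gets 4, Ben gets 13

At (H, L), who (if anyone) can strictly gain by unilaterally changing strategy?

Ben

Anna at (H, L) earns 4; deviating to L yields 4 — not better.
Ben earns 13; deviating to H yields 19 — a strict improvement.
Only Ben has a strictly profitable deviation.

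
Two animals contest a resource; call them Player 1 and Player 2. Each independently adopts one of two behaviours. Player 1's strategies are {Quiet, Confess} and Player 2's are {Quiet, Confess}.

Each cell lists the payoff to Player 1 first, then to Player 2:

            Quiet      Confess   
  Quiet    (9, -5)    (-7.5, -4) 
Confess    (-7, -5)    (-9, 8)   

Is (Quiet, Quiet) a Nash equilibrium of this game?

At (Quiet, Quiet), Player 1 earns 9; switching to Confess would give -7, so Player 1 has no profitable deviation.
Player 2 earns -5; switching to Confess would give -4, so Player 2 would deviate.
Since at least one player can profitably deviate, this is not a Nash equilibrium.

No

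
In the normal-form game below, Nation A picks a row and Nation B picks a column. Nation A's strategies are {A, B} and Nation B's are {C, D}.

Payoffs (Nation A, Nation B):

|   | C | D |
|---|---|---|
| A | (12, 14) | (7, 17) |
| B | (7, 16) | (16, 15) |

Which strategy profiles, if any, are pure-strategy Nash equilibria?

(A, C): Nation B prefers D (17 > 14) — not an equilibrium.
(A, D): Nation A prefers B (16 > 7) — not an equilibrium.
(B, C): Nation A prefers A (12 > 7) — not an equilibrium.
(B, D): Nation B prefers C (16 > 15) — not an equilibrium.

none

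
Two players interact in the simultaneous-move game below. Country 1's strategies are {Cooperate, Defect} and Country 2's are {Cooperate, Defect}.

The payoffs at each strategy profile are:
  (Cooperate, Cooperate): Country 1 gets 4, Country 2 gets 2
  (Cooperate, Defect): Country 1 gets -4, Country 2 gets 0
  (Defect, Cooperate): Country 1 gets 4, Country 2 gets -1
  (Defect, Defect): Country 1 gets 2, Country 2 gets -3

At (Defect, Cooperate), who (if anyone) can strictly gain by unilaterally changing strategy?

Country 1 at (Defect, Cooperate) earns 4; deviating to Cooperate yields 4 — not better.
Country 2 earns -1; deviating to Defect yields -3 — not better.
Neither player can strictly improve; the profile is a Nash equilibrium.

Neither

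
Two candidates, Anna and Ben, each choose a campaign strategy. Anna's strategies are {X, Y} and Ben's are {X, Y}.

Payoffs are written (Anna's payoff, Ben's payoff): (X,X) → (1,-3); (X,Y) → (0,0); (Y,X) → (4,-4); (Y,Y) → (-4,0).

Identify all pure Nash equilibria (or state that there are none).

(X, Y)

(X, X): Anna prefers Y (4 > 1); Ben prefers Y (0 > -3) — not an equilibrium.
(X, Y): Anna gets 0 ≥ -4 from Y, and Ben gets 0 ≥ -3 from X — Nash equilibrium.
(Y, X): Ben prefers Y (0 > -4) — not an equilibrium.
(Y, Y): Anna prefers X (0 > -4) — not an equilibrium.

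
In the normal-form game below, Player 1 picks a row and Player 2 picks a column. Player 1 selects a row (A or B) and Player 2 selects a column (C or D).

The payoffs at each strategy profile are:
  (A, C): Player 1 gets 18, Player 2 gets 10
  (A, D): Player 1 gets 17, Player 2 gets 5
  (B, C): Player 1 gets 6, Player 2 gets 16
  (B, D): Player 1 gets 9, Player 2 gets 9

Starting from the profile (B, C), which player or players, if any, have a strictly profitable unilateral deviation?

Player 1 at (B, C) earns 6; deviating to A yields 18 — a strict improvement.
Player 2 earns 16; deviating to D yields 9 — not better.
Only Player 1 has a strictly profitable deviation.

Player 1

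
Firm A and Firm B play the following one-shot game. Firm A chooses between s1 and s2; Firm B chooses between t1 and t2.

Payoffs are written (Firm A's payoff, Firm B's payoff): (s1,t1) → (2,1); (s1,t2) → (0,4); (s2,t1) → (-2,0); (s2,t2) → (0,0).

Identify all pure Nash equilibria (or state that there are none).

(s1, t2) and (s2, t2)

(s1, t1): Firm B prefers t2 (4 > 1) — not an equilibrium.
(s1, t2): Firm A gets 0 ≥ 0 from s2, and Firm B gets 4 ≥ 1 from t1 — Nash equilibrium.
(s2, t1): Firm A prefers s1 (2 > -2) — not an equilibrium.
(s2, t2): Firm A gets 0 ≥ 0 from s1, and Firm B gets 0 ≥ 0 from t1 — Nash equilibrium.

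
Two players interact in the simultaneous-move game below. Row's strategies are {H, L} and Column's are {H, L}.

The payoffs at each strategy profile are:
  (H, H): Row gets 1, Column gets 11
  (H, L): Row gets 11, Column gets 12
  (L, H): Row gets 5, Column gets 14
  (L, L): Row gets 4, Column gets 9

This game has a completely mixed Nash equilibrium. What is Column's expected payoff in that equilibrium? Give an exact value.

First find p, the probability Row plays H, from Column's indifference between H and L: 11p + 14(1−p) = 12p + 9(1−p), giving p = 5/6.
Since Column is indifferent in equilibrium, Column's expected payoff equals the payoff from either column against (5/6, 1/6). Using H: 11(5/6) + 14(1/6) = 23/2.

23/2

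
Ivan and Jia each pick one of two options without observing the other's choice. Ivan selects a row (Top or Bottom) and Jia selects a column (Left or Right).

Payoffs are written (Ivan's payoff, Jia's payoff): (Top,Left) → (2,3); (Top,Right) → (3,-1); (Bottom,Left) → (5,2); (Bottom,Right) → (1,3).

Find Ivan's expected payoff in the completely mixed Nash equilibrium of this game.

13/5

First find q, the probability Jia plays Left, from Ivan's indifference between Top and Bottom: 2q + 3(1−q) = 5q + (1−q), giving q = 2/5.
Since Ivan is indifferent in equilibrium, Ivan's expected payoff equals the payoff from either row against (2/5, 3/5). Using Top: 2(2/5) + 3(3/5) = 13/5.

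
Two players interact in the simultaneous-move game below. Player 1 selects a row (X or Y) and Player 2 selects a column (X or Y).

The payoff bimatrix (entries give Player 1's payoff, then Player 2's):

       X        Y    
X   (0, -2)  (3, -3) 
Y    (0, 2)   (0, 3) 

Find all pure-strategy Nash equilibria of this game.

(X, X): Player 1 gets 0 ≥ 0 from Y, and Player 2 gets -2 ≥ -3 from Y — Nash equilibrium.
(X, Y): Player 2 prefers X (-2 > -3) — not an equilibrium.
(Y, X): Player 2 prefers Y (3 > 2) — not an equilibrium.
(Y, Y): Player 1 prefers X (3 > 0) — not an equilibrium.

(X, X)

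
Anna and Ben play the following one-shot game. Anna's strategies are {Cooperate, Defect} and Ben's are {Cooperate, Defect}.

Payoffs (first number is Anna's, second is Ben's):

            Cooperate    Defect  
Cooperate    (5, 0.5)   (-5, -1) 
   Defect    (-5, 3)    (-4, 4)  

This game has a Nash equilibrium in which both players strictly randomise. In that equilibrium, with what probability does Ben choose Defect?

Let y be the probability that Ben plays Cooperate. In a completely mixed equilibrium, Anna must be indifferent between Cooperate and Defect.
Anna's expected payoff from Cooperate is 5y − 5(1−y); from Defect it is −5y − 4(1−y).
Setting these equal: 10y − 5 = −y − 4, so y = 1/11.
Therefore Ben plays Defect with probability 1 − 1/11 = 10/11.

10/11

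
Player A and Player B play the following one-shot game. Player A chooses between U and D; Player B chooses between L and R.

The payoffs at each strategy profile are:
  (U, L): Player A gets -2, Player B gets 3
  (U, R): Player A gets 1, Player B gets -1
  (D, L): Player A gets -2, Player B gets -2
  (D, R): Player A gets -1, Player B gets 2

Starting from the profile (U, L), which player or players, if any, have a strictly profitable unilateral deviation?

Player A at (U, L) earns -2; deviating to D yields -2 — not better.
Player B earns 3; deviating to R yields -1 — not better.
Neither player can strictly improve; the profile is a Nash equilibrium.

Neither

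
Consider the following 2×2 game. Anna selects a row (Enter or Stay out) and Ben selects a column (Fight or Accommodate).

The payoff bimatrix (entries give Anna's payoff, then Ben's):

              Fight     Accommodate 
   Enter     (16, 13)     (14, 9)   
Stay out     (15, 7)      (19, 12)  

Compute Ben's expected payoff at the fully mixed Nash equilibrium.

31/3

First find p, the probability Anna plays Enter, from Ben's indifference between Fight and Accommodate: 13p + 7(1−p) = 9p + 12(1−p), giving p = 5/9.
Since Ben is indifferent in equilibrium, Ben's expected payoff equals the payoff from either column against (5/9, 4/9). Using Fight: 13(5/9) + 7(4/9) = 31/3.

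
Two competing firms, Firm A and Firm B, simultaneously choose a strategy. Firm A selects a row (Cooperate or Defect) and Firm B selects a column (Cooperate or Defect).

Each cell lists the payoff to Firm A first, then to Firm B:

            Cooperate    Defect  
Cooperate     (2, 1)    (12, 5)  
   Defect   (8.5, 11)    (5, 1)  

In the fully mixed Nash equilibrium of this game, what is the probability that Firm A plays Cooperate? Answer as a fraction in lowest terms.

Let x be the probability that Firm A plays Cooperate. In a completely mixed equilibrium, Firm B must be indifferent between Cooperate and Defect.
Firm B's expected payoff from Cooperate is x + 11(1−x); from Defect it is 5x + (1−x).
Setting these equal: −10x + 11 = 4x + 1, so x = 5/7.

5/7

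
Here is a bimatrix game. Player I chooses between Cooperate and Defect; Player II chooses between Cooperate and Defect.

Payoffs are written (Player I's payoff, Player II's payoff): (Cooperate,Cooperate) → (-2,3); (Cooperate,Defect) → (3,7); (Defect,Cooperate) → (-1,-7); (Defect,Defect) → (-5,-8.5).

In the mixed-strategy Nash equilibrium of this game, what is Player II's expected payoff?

-47/11

First find x, the probability Player I plays Cooperate, from Player II's indifference between Cooperate and Defect: 3x − 7(1−x) = 7x − 8.5(1−x), giving x = 3/11.
Since Player II is indifferent in equilibrium, Player II's expected payoff equals the payoff from either column against (3/11, 8/11). Using Cooperate: 3(3/11) − 7(8/11) = -47/11.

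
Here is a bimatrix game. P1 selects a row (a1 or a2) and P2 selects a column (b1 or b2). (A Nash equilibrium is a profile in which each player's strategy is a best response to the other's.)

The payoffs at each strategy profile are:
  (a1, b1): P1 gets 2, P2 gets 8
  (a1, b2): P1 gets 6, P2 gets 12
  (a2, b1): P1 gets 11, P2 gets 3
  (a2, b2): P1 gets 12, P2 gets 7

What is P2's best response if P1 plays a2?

Against a2, P2 earns 3 from b1 and 7 from b2.
So b2 is the best response.

b2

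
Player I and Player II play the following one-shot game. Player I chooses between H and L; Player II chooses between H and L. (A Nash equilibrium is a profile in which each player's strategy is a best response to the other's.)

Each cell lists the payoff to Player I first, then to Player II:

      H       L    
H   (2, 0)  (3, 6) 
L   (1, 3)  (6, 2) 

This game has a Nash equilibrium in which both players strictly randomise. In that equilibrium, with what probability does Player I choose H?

1/7

Let x be the probability that Player I plays H. In a completely mixed equilibrium, Player II must be indifferent between H and L.
Player II's expected payoff from H is 3(1−x); from L it is 6x + 2(1−x).
Setting these equal: −3x + 3 = 4x + 2, so x = 1/7.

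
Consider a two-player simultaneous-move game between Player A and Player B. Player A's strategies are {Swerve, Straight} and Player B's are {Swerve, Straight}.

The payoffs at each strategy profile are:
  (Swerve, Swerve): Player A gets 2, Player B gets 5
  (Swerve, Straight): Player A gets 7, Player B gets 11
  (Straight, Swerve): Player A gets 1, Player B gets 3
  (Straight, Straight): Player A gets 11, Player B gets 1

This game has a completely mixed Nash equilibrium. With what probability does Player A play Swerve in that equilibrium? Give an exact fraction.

Let p be the probability that Player A plays Swerve. In a completely mixed equilibrium, Player B must be indifferent between Swerve and Straight.
Player B's expected payoff from Swerve is 5p + 3(1−p); from Straight it is 11p + (1−p).
Setting these equal: 2p + 3 = 10p + 1, so p = 1/4.

1/4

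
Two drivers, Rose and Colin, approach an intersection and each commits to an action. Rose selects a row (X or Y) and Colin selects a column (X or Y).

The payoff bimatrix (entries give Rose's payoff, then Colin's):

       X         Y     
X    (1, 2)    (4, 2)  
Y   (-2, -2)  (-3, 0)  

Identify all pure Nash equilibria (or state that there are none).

(X, X): Rose gets 1 ≥ -2 from Y, and Colin gets 2 ≥ 2 from Y — Nash equilibrium.
(X, Y): Rose gets 4 ≥ -3 from Y, and Colin gets 2 ≥ 2 from X — Nash equilibrium.
(Y, X): Rose prefers X (1 > -2); Colin prefers Y (0 > -2) — not an equilibrium.
(Y, Y): Rose prefers X (4 > -3) — not an equilibrium.

(X, X) and (X, Y)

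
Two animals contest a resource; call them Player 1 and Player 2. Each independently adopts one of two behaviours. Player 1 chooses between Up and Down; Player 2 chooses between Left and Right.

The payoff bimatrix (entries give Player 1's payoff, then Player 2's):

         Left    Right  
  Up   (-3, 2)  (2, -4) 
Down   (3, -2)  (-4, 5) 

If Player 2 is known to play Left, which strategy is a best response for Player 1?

Against Left, Player 1 earns -3 from Up and 3 from Down.
So Down is the best response.

Down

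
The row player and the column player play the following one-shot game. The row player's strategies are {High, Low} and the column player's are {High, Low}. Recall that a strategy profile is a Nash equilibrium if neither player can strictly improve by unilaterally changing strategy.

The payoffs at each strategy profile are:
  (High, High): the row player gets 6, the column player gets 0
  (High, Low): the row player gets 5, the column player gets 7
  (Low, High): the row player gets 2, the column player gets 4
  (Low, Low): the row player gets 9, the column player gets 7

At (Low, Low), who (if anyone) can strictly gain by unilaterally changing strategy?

Neither

The row player at (Low, Low) earns 9; deviating to High yields 5 — not better.
The column player earns 7; deviating to High yields 4 — not better.
Neither player can strictly improve; the profile is a Nash equilibrium.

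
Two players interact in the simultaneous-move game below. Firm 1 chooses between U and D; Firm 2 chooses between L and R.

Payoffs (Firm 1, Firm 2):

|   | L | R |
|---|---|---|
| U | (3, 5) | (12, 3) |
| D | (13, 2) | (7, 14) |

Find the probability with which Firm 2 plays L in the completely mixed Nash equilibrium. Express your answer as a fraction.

1/3

Let q be the probability that Firm 2 plays L. In a completely mixed equilibrium, Firm 1 must be indifferent between U and D.
Firm 1's expected payoff from U is 3q + 12(1−q); from D it is 13q + 7(1−q).
Setting these equal: −9q + 12 = 6q + 7, so q = 1/3.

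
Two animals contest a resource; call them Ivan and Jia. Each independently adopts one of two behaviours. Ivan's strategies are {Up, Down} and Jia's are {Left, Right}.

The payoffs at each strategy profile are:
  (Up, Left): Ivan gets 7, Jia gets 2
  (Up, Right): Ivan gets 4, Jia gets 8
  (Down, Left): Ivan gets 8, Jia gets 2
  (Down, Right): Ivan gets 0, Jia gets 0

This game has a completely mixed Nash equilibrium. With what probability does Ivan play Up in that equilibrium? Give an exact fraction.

Let p be the probability that Ivan plays Up. In a completely mixed equilibrium, Jia must be indifferent between Left and Right.
Jia's expected payoff from Left is 2p + 2(1−p); from Right it is 8p.
Setting these equal: 2 = 8p, so p = 1/4.

1/4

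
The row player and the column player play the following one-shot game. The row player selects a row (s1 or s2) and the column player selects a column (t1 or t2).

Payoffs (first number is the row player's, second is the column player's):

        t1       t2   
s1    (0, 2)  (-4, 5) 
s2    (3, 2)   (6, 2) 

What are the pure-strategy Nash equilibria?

(s2, t1) and (s2, t2)

(s1, t1): the row player prefers s2 (3 > 0); the column player prefers t2 (5 > 2) — not an equilibrium.
(s1, t2): the row player prefers s2 (6 > -4) — not an equilibrium.
(s2, t1): the row player gets 3 ≥ 0 from s1, and the column player gets 2 ≥ 2 from t2 — Nash equilibrium.
(s2, t2): the row player gets 6 ≥ -4 from s1, and the column player gets 2 ≥ 2 from t1 — Nash equilibrium.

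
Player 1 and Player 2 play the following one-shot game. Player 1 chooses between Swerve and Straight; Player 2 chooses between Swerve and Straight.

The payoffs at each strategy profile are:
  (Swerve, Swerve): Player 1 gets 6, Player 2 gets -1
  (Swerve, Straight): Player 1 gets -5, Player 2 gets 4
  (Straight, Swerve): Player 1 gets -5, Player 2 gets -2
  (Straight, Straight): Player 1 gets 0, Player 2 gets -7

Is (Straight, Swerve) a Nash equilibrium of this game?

At (Straight, Swerve), Player 1 earns -5; switching to Swerve would give 6, so Player 1 would deviate.
Player 2 earns -2; switching to Straight would give -7, so Player 2 has no profitable deviation.
Since at least one player can profitably deviate, this is not a Nash equilibrium.

No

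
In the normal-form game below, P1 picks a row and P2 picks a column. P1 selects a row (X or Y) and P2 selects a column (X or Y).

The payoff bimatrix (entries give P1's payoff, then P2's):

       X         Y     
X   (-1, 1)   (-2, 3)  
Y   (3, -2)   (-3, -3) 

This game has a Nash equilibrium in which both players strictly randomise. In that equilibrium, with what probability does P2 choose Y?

Let q be the probability that P2 plays X. In a completely mixed equilibrium, P1 must be indifferent between X and Y.
P1's expected payoff from X is −q − 2(1−q); from Y it is 3q − 3(1−q).
Setting these equal: q − 2 = 6q − 3, so q = 1/5.
Therefore P2 plays Y with probability 1 − 1/5 = 4/5.

4/5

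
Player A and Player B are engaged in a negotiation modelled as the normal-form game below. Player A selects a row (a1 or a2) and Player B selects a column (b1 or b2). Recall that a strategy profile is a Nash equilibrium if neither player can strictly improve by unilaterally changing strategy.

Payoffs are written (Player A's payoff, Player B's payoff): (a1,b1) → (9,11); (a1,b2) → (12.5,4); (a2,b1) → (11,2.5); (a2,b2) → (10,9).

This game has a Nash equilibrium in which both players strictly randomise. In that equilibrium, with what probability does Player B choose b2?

4/9

Let q be the probability that Player B plays b1. In a completely mixed equilibrium, Player A must be indifferent between a1 and a2.
Player A's expected payoff from a1 is 9q + 12.5(1−q); from a2 it is 11q + 10(1−q).
Setting these equal: −3.5q + 12.5 = q + 10, so q = 5/9.
Therefore Player B plays b2 with probability 1 − 5/9 = 4/9.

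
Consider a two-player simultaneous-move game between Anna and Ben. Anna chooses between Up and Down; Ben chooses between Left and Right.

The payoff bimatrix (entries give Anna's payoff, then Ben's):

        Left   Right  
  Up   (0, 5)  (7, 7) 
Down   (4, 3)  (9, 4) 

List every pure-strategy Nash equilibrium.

(Up, Left): Anna prefers Down (4 > 0); Ben prefers Right (7 > 5) — not an equilibrium.
(Up, Right): Anna prefers Down (9 > 7) — not an equilibrium.
(Down, Left): Ben prefers Right (4 > 3) — not an equilibrium.
(Down, Right): Anna gets 9 ≥ 7 from Up, and Ben gets 4 ≥ 3 from Left — Nash equilibrium.

(Down, Right)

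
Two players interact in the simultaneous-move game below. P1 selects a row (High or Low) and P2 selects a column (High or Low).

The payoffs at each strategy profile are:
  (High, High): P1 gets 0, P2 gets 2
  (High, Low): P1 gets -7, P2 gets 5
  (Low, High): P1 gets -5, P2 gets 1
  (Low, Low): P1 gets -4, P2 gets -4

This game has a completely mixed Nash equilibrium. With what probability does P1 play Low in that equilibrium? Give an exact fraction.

Let p be the probability that P1 plays High. In a completely mixed equilibrium, P2 must be indifferent between High and Low.
P2's expected payoff from High is 2p + (1−p); from Low it is 5p − 4(1−p).
Setting these equal: p + 1 = 9p − 4, so p = 5/8.
Therefore P1 plays Low with probability 1 − 5/8 = 3/8.

3/8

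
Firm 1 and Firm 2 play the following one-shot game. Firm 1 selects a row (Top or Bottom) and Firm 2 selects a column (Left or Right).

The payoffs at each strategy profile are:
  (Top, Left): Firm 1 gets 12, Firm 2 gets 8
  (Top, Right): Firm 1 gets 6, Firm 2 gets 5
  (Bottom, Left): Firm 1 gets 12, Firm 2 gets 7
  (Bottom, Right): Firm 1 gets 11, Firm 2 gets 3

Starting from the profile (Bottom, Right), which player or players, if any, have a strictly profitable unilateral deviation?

Firm 2

Firm 1 at (Bottom, Right) earns 11; deviating to Top yields 6 — not better.
Firm 2 earns 3; deviating to Left yields 7 — a strict improvement.
Only Firm 2 has a strictly profitable deviation.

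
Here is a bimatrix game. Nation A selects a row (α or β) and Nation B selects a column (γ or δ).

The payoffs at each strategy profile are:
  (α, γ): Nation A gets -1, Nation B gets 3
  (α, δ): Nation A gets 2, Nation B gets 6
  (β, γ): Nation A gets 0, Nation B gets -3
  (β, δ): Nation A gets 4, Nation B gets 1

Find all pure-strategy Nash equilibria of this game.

(β, δ)

(α, γ): Nation A prefers β (0 > -1); Nation B prefers δ (6 > 3) — not an equilibrium.
(α, δ): Nation A prefers β (4 > 2) — not an equilibrium.
(β, γ): Nation B prefers δ (1 > -3) — not an equilibrium.
(β, δ): Nation A gets 4 ≥ 2 from α, and Nation B gets 1 ≥ -3 from γ — Nash equilibrium.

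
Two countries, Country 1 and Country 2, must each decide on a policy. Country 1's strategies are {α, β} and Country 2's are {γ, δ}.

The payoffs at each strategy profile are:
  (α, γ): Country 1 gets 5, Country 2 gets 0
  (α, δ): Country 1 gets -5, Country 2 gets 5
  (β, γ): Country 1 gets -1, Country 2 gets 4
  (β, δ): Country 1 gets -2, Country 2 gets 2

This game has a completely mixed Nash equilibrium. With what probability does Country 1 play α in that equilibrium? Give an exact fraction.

2/7

Let x be the probability that Country 1 plays α. In a completely mixed equilibrium, Country 2 must be indifferent between γ and δ.
Country 2's expected payoff from γ is 4(1−x); from δ it is 5x + 2(1−x).
Setting these equal: −4x + 4 = 3x + 2, so x = 2/7.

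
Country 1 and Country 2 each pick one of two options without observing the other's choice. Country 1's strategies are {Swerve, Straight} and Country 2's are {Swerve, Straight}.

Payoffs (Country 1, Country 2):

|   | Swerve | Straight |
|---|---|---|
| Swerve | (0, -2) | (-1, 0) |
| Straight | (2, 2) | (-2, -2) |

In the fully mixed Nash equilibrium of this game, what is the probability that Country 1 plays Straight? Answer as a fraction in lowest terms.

Let r be the probability that Country 1 plays Swerve. In a completely mixed equilibrium, Country 2 must be indifferent between Swerve and Straight.
Country 2's expected payoff from Swerve is −2r + 2(1−r); from Straight it is −2(1−r).
Setting these equal: −4r + 2 = 2r − 2, so r = 2/3.
Therefore Country 1 plays Straight with probability 1 − 2/3 = 1/3.

1/3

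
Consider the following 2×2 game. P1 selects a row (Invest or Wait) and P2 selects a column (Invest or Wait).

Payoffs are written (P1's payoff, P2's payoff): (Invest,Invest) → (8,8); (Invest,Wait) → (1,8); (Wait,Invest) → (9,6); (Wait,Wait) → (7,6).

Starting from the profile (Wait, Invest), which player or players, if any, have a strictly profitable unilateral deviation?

Neither

P1 at (Wait, Invest) earns 9; deviating to Invest yields 8 — not better.
P2 earns 6; deviating to Wait yields 6 — not better.
Neither player can strictly improve; the profile is a Nash equilibrium.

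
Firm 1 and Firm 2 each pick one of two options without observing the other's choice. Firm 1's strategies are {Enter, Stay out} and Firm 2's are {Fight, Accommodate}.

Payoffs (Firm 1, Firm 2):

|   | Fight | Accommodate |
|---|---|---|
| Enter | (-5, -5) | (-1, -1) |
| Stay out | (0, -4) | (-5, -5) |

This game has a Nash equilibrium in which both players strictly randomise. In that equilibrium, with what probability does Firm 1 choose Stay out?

4/5

Let x be the probability that Firm 1 plays Enter. In a completely mixed equilibrium, Firm 2 must be indifferent between Fight and Accommodate.
Firm 2's expected payoff from Fight is −5x − 4(1−x); from Accommodate it is −x − 5(1−x).
Setting these equal: −x − 4 = 4x − 5, so x = 1/5.
Therefore Firm 1 plays Stay out with probability 1 − 1/5 = 4/5.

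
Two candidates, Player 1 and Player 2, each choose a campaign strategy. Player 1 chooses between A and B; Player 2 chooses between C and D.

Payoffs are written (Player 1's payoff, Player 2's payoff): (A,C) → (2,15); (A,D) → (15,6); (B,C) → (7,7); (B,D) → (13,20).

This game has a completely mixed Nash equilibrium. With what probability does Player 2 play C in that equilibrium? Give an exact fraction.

2/7

Let c be the probability that Player 2 plays C. In a completely mixed equilibrium, Player 1 must be indifferent between A and B.
Player 1's expected payoff from A is 2c + 15(1−c); from B it is 7c + 13(1−c).
Setting these equal: −13c + 15 = −6c + 13, so c = 2/7.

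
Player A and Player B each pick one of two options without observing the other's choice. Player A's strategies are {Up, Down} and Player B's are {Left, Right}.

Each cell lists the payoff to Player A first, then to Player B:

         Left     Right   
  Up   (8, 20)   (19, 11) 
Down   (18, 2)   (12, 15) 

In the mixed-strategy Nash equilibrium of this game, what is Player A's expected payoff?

First find y, the probability Player B plays Left, from Player A's indifference between Up and Down: 8y + 19(1−y) = 18y + 12(1−y), giving y = 7/17.
Since Player A is indifferent in equilibrium, Player A's expected payoff equals the payoff from either row against (7/17, 10/17). Using Up: 8(7/17) + 19(10/17) = 246/17.

246/17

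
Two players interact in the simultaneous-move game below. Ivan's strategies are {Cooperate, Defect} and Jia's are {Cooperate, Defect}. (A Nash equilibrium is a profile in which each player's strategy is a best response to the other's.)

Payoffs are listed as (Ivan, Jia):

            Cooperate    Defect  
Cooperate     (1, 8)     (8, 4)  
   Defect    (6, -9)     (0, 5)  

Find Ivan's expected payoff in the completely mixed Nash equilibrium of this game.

48/13

First find y, the probability Jia plays Cooperate, from Ivan's indifference between Cooperate and Defect: y + 8(1−y) = 6y, giving y = 8/13.
Since Ivan is indifferent in equilibrium, Ivan's expected payoff equals the payoff from either row against (8/13, 5/13). Using Cooperate: (8/13) + 8(5/13) = 48/13.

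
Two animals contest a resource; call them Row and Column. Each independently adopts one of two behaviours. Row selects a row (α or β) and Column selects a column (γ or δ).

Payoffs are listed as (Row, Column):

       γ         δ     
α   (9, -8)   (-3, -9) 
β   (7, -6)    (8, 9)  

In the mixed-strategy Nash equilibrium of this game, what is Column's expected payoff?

First find x, the probability Row plays α, from Column's indifference between γ and δ: −8x − 6(1−x) = −9x + 9(1−x), giving x = 15/16.
Since Column is indifferent in equilibrium, Column's expected payoff equals the payoff from either column against (15/16, 1/16). Using γ: −8(15/16) − 6(1/16) = -63/8.

-63/8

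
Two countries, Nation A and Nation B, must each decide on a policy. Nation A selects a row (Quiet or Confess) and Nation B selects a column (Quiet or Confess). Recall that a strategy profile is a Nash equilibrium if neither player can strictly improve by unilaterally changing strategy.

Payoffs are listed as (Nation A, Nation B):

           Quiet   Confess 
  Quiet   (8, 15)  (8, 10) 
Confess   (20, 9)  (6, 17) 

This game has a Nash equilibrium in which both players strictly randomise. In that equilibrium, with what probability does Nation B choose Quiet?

Let y be the probability that Nation B plays Quiet. In a completely mixed equilibrium, Nation A must be indifferent between Quiet and Confess.
Nation A's expected payoff from Quiet is 8y + 8(1−y); from Confess it is 20y + 6(1−y).
Setting these equal: 8 = 14y + 6, so y = 1/7.

1/7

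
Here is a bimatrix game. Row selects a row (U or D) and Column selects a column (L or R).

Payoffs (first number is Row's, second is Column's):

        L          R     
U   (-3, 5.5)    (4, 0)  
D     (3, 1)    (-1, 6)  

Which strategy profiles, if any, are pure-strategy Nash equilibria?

(U, L): Row prefers D (3 > -3) — not an equilibrium.
(U, R): Column prefers L (5.5 > 0) — not an equilibrium.
(D, L): Column prefers R (6 > 1) — not an equilibrium.
(D, R): Row prefers U (4 > -1) — not an equilibrium.

none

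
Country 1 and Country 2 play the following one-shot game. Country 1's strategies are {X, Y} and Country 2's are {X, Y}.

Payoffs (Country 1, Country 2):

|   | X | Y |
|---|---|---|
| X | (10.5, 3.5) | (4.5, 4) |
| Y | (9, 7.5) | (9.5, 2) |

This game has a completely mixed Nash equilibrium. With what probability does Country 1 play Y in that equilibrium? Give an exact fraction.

1/12

Let x be the probability that Country 1 plays X. In a completely mixed equilibrium, Country 2 must be indifferent between X and Y.
Country 2's expected payoff from X is 3.5x + 7.5(1−x); from Y it is 4x + 2(1−x).
Setting these equal: −4x + 7.5 = 2x + 2, so x = 11/12.
Therefore Country 1 plays Y with probability 1 − 11/12 = 1/12.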